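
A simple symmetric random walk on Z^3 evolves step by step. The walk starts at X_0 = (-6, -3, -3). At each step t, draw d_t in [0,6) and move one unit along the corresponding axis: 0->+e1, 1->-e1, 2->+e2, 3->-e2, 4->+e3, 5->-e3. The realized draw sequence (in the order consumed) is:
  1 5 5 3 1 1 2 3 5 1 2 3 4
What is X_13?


t=0: X=(-6, -3, -3), d=1 → -e1, X_1=(-7, -3, -3)
t=1: X=(-7, -3, -3), d=5 → -e3, X_2=(-7, -3, -4)
t=2: X=(-7, -3, -4), d=5 → -e3, X_3=(-7, -3, -5)
t=3: X=(-7, -3, -5), d=3 → -e2, X_4=(-7, -4, -5)
t=4: X=(-7, -4, -5), d=1 → -e1, X_5=(-8, -4, -5)
t=5: X=(-8, -4, -5), d=1 → -e1, X_6=(-9, -4, -5)
t=6: X=(-9, -4, -5), d=2 → +e2, X_7=(-9, -3, -5)
t=7: X=(-9, -3, -5), d=3 → -e2, X_8=(-9, -4, -5)
t=8: X=(-9, -4, -5), d=5 → -e3, X_9=(-9, -4, -6)
t=9: X=(-9, -4, -6), d=1 → -e1, X_10=(-10, -4, -6)
t=10: X=(-10, -4, -6), d=2 → +e2, X_11=(-10, -3, -6)
t=11: X=(-10, -3, -6), d=3 → -e2, X_12=(-10, -4, -6)
t=12: X=(-10, -4, -6), d=4 → +e3, X_13=(-10, -4, -5)

(-10, -4, -5)


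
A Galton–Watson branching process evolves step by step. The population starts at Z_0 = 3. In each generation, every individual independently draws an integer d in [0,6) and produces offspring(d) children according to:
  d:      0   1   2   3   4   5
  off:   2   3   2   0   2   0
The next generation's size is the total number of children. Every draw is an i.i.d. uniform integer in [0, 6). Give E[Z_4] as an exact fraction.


243/16

Outcome values over d=0..5: [2, 3, 2, 0, 2, 0]
Σy = 9, Σy² = 21, M = 6
μ = 9/6 = 3/2,  σ² = 21/6 − (3/2)² = 5/4
E[Z_0] = 3
E[Z_1] = 3/2·E[Z_0] = 9/2
E[Z_2] = 3/2·E[Z_1] = 27/4
E[Z_3] = 3/2·E[Z_2] = 81/8
E[Z_4] = 3/2·E[Z_3] = 243/16


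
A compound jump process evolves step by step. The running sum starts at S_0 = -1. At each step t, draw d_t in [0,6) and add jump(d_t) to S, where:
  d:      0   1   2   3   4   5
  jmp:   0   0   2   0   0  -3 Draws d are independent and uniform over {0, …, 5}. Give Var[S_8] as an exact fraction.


Outcome values over d=0..5: [0, 0, 2, 0, 0, -3]
Σy = -1, Σy² = 13, M = 6
μ = -1/6 = -1/6,  σ² = 13/6 − (-1/6)² = 77/36
Independent increments: Var[S_8] = 8·σ² = 8·(77/36) = 154/9

154/9


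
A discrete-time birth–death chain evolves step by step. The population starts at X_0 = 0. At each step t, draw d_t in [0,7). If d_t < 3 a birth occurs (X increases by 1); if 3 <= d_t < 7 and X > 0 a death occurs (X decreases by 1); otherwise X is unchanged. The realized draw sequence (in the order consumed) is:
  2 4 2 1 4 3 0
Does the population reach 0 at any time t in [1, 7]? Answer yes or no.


yes

t=0: X=0, d=2 → birth, X_1=1
t=1: X=1, d=4 → death, X_2=0
t=2: X=0, d=2 → birth, X_3=1
t=3: X=1, d=1 → birth, X_4=2
t=4: X=2, d=4 → death, X_5=1
t=5: X=1, d=3 → death, X_6=0
t=6: X=0, d=0 → birth, X_7=1


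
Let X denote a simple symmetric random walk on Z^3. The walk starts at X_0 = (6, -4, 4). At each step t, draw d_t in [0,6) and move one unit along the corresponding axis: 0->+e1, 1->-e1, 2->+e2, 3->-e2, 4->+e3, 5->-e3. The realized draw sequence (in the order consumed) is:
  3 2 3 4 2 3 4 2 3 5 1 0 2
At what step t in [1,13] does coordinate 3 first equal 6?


t=0: X=(6, -4, 4), d=3 → -e2, X_1=(6, -5, 4)
t=1: X=(6, -5, 4), d=2 → +e2, X_2=(6, -4, 4)
t=2: X=(6, -4, 4), d=3 → -e2, X_3=(6, -5, 4)
t=3: X=(6, -5, 4), d=4 → +e3, X_4=(6, -5, 5)
t=4: X=(6, -5, 5), d=2 → +e2, X_5=(6, -4, 5)
t=5: X=(6, -4, 5), d=3 → -e2, X_6=(6, -5, 5)
t=6: X=(6, -5, 5), d=4 → +e3, X_7=(6, -5, 6)
t=7: X=(6, -5, 6), d=2 → +e2, X_8=(6, -4, 6)
t=8: X=(6, -4, 6), d=3 → -e2, X_9=(6, -5, 6)
t=9: X=(6, -5, 6), d=5 → -e3, X_10=(6, -5, 5)
t=10: X=(6, -5, 5), d=1 → -e1, X_11=(5, -5, 5)
t=11: X=(5, -5, 5), d=0 → +e1, X_12=(6, -5, 5)
t=12: X=(6, -5, 5), d=2 → +e2, X_13=(6, -4, 5)

7


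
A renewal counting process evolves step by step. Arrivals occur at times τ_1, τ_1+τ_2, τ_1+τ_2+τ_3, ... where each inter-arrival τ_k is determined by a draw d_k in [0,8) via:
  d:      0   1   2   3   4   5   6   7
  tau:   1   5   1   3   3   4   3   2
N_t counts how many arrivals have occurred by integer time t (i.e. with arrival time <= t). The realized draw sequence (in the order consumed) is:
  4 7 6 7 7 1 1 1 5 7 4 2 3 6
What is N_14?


5

draw d_1=4: τ_1=3, arrival time A_1=3
draw d_2=7: τ_2=2, arrival time A_2=5
draw d_3=6: τ_3=3, arrival time A_3=8
draw d_4=7: τ_4=2, arrival time A_4=10
draw d_5=7: τ_5=2, arrival time A_5=12
draw d_6=1: τ_6=5, arrival time A_6=17
draw d_7=1: τ_7=5, arrival time A_7=22
draw d_8=1: τ_8=5, arrival time A_8=27
draw d_9=5: τ_9=4, arrival time A_9=31
draw d_10=7: τ_10=2, arrival time A_10=33
draw d_11=4: τ_11=3, arrival time A_11=36
draw d_12=2: τ_12=1, arrival time A_12=37
draw d_13=3: τ_13=3, arrival time A_13=40
draw d_14=6: τ_14=3, arrival time A_14=43
N_t over t=0..14: 0:0 1:0 2:0 3:1 4:1 5:2 6:2 7:2 8:3 9:3 10:4 11:4 12:5 13:5 14:5


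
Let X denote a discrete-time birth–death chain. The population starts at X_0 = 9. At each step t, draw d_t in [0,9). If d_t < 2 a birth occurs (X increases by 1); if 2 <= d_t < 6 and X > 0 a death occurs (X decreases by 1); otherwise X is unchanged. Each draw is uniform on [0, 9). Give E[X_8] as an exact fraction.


X can drop by at most 1 per step and X_0 = 9 > T = 8, so X_t >= 9 − t >= 1 > 0 for every t <= 8: the floor at 0 (the 'and X > 0' condition) never binds. Hence X_8 = X_0 + Σ_{t<8} Y_t with i.i.d. increments Y_t = y(d_t) ∈ {+1, −1, 0}.
Outcome values over d=0..8: [1, 1, -1, -1, -1, -1, 0, 0, 0]
Σy = -2, Σy² = 6, M = 9
μ = -2/9 = -2/9,  σ² = 6/9 − (-2/9)² = 50/81
E[X_8] = 9 + 8·(-2/9) = 65/9

65/9


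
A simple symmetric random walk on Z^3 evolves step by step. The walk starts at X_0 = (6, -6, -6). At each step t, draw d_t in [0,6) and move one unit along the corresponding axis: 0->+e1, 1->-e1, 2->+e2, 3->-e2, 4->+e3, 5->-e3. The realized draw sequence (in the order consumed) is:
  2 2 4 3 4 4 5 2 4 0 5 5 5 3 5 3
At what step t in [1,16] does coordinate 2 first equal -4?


2

t=0: X=(6, -6, -6), d=2 → +e2, X_1=(6, -5, -6)
t=1: X=(6, -5, -6), d=2 → +e2, X_2=(6, -4, -6)
t=2: X=(6, -4, -6), d=4 → +e3, X_3=(6, -4, -5)
t=3: X=(6, -4, -5), d=3 → -e2, X_4=(6, -5, -5)
t=4: X=(6, -5, -5), d=4 → +e3, X_5=(6, -5, -4)
t=5: X=(6, -5, -4), d=4 → +e3, X_6=(6, -5, -3)
t=6: X=(6, -5, -3), d=5 → -e3, X_7=(6, -5, -4)
t=7: X=(6, -5, -4), d=2 → +e2, X_8=(6, -4, -4)
t=8: X=(6, -4, -4), d=4 → +e3, X_9=(6, -4, -3)
t=9: X=(6, -4, -3), d=0 → +e1, X_10=(7, -4, -3)
t=10: X=(7, -4, -3), d=5 → -e3, X_11=(7, -4, -4)
t=11: X=(7, -4, -4), d=5 → -e3, X_12=(7, -4, -5)
t=12: X=(7, -4, -5), d=5 → -e3, X_13=(7, -4, -6)
t=13: X=(7, -4, -6), d=3 → -e2, X_14=(7, -5, -6)
t=14: X=(7, -5, -6), d=5 → -e3, X_15=(7, -5, -7)
t=15: X=(7, -5, -7), d=3 → -e2, X_16=(7, -6, -7)


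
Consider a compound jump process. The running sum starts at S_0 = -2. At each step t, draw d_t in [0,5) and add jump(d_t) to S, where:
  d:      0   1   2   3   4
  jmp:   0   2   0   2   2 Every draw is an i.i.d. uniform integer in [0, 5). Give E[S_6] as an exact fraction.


Outcome values over d=0..4: [0, 2, 0, 2, 2]
Σy = 6, Σy² = 12, M = 5
μ = 6/5 = 6/5,  σ² = 12/5 − (6/5)² = 24/25
E[S_6] = -2 + 6·(6/5) = 26/5

26/5


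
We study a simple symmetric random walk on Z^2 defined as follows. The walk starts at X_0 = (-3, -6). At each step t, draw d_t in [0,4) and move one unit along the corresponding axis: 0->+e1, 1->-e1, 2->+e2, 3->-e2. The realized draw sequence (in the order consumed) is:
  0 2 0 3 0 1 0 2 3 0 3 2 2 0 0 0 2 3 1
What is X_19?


(3, -5)

t=0: X=(-3, -6), d=0 → +e1, X_1=(-2, -6)
t=1: X=(-2, -6), d=2 → +e2, X_2=(-2, -5)
t=2: X=(-2, -5), d=0 → +e1, X_3=(-1, -5)
t=3: X=(-1, -5), d=3 → -e2, X_4=(-1, -6)
t=4: X=(-1, -6), d=0 → +e1, X_5=(0, -6)
t=5: X=(0, -6), d=1 → -e1, X_6=(-1, -6)
t=6: X=(-1, -6), d=0 → +e1, X_7=(0, -6)
t=7: X=(0, -6), d=2 → +e2, X_8=(0, -5)
t=8: X=(0, -5), d=3 → -e2, X_9=(0, -6)
t=9: X=(0, -6), d=0 → +e1, X_10=(1, -6)
t=10: X=(1, -6), d=3 → -e2, X_11=(1, -7)
t=11: X=(1, -7), d=2 → +e2, X_12=(1, -6)
t=12: X=(1, -6), d=2 → +e2, X_13=(1, -5)
t=13: X=(1, -5), d=0 → +e1, X_14=(2, -5)
t=14: X=(2, -5), d=0 → +e1, X_15=(3, -5)
t=15: X=(3, -5), d=0 → +e1, X_16=(4, -5)
t=16: X=(4, -5), d=2 → +e2, X_17=(4, -4)
t=17: X=(4, -4), d=3 → -e2, X_18=(4, -5)
t=18: X=(4, -5), d=1 → -e1, X_19=(3, -5)


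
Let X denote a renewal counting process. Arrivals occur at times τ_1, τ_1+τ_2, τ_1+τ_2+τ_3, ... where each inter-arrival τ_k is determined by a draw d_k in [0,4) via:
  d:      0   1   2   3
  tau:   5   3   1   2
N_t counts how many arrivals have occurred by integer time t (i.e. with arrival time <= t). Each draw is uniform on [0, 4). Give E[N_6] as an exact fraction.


Inter-arrival values over d=0..3: [5, 3, 1, 2]
Each d has probability 1/4, so the pmf of τ is: f(1) = 1/4, f(2) = 1/4, f(3) = 1/4, f(5) = 1/4
Renewal equation for m(n) = E[N_n]: condition on τ_1 = k (if k <= n, one arrival plus a fresh copy on the remaining n−k steps): m(n) = F(n) + Σ_{k<=n} f(k)·m(n−k), where F(n) = P(τ <= n) and m(0) = 0
m(1) = F(1) = 1/4
m(2) = F(2) + f(1)·m(1) = 1/2 + 1/4·1/4 = 9/16
m(3) = F(3) + f(1)·m(2) + f(2)·m(1) = 3/4 + 1/4·9/16 + 1/4·1/4 = 61/64
m(4) = F(4) + f(1)·m(3) + f(2)·m(2) + f(3)·m(1) = 3/4 + 1/4·61/64 + 1/4·9/16 + 1/4·1/4 = 305/256
m(5) = F(5) + f(1)·m(4) + f(2)·m(3) + f(3)·m(2) = 1 + 1/4·305/256 + 1/4·61/64 + 1/4·9/16 = 1717/1024
m(6) = F(6) + f(1)·m(5) + f(2)·m(4) + f(3)·m(3) + f(5)·m(1) = 1 + 1/4·1717/1024 + 1/4·305/256 + 1/4·61/64 + 1/4·1/4 = 8265/4096
E[N_6] = m(6) = 8265/4096

8265/4096


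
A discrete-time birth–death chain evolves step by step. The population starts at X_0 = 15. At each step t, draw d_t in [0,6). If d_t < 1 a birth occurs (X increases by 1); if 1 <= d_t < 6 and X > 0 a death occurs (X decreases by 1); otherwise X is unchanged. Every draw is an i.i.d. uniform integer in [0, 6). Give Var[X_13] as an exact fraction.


65/9

X can drop by at most 1 per step and X_0 = 15 > T = 13, so X_t >= 15 − t >= 2 > 0 for every t <= 13: the floor at 0 (the 'and X > 0' condition) never binds. Hence X_13 = X_0 + Σ_{t<13} Y_t with i.i.d. increments Y_t = y(d_t) ∈ {+1, −1, 0}.
Outcome values over d=0..5: [1, -1, -1, -1, -1, -1]
Σy = -4, Σy² = 6, M = 6
μ = -4/6 = -2/3,  σ² = 6/6 − (-2/3)² = 5/9
Independent increments: Var[X_13] = 13·σ² = 13·(5/9) = 65/9


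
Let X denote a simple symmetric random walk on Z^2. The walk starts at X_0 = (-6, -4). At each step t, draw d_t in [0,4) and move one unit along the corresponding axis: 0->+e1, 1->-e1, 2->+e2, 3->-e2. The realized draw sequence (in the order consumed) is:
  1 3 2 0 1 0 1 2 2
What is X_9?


t=0: X=(-6, -4), d=1 → -e1, X_1=(-7, -4)
t=1: X=(-7, -4), d=3 → -e2, X_2=(-7, -5)
t=2: X=(-7, -5), d=2 → +e2, X_3=(-7, -4)
t=3: X=(-7, -4), d=0 → +e1, X_4=(-6, -4)
t=4: X=(-6, -4), d=1 → -e1, X_5=(-7, -4)
t=5: X=(-7, -4), d=0 → +e1, X_6=(-6, -4)
t=6: X=(-6, -4), d=1 → -e1, X_7=(-7, -4)
t=7: X=(-7, -4), d=2 → +e2, X_8=(-7, -3)
t=8: X=(-7, -3), d=2 → +e2, X_9=(-7, -2)

(-7, -2)


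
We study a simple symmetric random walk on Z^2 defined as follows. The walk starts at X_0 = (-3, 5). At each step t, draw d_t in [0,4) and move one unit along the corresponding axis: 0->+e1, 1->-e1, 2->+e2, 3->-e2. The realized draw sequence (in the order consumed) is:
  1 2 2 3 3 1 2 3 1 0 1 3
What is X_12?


t=0: X=(-3, 5), d=1 → -e1, X_1=(-4, 5)
t=1: X=(-4, 5), d=2 → +e2, X_2=(-4, 6)
t=2: X=(-4, 6), d=2 → +e2, X_3=(-4, 7)
t=3: X=(-4, 7), d=3 → -e2, X_4=(-4, 6)
t=4: X=(-4, 6), d=3 → -e2, X_5=(-4, 5)
t=5: X=(-4, 5), d=1 → -e1, X_6=(-5, 5)
t=6: X=(-5, 5), d=2 → +e2, X_7=(-5, 6)
t=7: X=(-5, 6), d=3 → -e2, X_8=(-5, 5)
t=8: X=(-5, 5), d=1 → -e1, X_9=(-6, 5)
t=9: X=(-6, 5), d=0 → +e1, X_10=(-5, 5)
t=10: X=(-5, 5), d=1 → -e1, X_11=(-6, 5)
t=11: X=(-6, 5), d=3 → -e2, X_12=(-6, 4)

(-6, 4)


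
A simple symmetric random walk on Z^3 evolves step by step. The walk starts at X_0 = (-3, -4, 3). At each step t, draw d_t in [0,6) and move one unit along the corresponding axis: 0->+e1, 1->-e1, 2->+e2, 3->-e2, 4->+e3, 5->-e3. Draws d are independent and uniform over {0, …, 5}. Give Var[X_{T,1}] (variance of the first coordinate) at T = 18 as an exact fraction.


Outcome values over d=0..5: [1, -1, 0, 0, 0, 0]
Σy = 0, Σy² = 2, M = 6
μ = 0/6 = 0,  σ² = 2/6 − (0)² = 1/3
Independent increments: Var[X_18] = 18·σ² = 18·(1/3) = 6

6


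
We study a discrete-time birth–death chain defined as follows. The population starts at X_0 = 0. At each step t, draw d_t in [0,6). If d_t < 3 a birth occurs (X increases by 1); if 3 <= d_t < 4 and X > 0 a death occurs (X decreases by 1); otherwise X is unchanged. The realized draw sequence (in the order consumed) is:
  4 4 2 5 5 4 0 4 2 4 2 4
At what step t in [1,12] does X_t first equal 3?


t=0: X=0, d=4 → hold, X_1=0
t=1: X=0, d=4 → hold, X_2=0
t=2: X=0, d=2 → birth, X_3=1
t=3: X=1, d=5 → hold, X_4=1
t=4: X=1, d=5 → hold, X_5=1
t=5: X=1, d=4 → hold, X_6=1
t=6: X=1, d=0 → birth, X_7=2
t=7: X=2, d=4 → hold, X_8=2
t=8: X=2, d=2 → birth, X_9=3
t=9: X=3, d=4 → hold, X_10=3
t=10: X=3, d=2 → birth, X_11=4
t=11: X=4, d=4 → hold, X_12=4

9


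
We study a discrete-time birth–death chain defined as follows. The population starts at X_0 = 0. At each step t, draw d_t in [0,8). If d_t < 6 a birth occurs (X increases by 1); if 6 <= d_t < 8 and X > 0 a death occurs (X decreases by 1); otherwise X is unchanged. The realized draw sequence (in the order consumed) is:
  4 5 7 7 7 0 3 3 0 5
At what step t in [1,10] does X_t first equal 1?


1

t=0: X=0, d=4 → birth, X_1=1
t=1: X=1, d=5 → birth, X_2=2
t=2: X=2, d=7 → death, X_3=1
t=3: X=1, d=7 → death, X_4=0
t=4: X=0, d=7 → hold, X_5=0
t=5: X=0, d=0 → birth, X_6=1
t=6: X=1, d=3 → birth, X_7=2
t=7: X=2, d=3 → birth, X_8=3
t=8: X=3, d=0 → birth, X_9=4
t=9: X=4, d=5 → birth, X_10=5


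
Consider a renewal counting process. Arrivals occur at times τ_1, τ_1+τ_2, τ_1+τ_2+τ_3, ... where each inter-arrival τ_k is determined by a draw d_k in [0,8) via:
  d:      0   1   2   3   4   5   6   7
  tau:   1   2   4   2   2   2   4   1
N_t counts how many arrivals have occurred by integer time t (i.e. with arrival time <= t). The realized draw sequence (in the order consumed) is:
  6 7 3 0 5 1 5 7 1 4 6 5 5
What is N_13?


6

draw d_1=6: τ_1=4, arrival time A_1=4
draw d_2=7: τ_2=1, arrival time A_2=5
draw d_3=3: τ_3=2, arrival time A_3=7
draw d_4=0: τ_4=1, arrival time A_4=8
draw d_5=5: τ_5=2, arrival time A_5=10
draw d_6=1: τ_6=2, arrival time A_6=12
draw d_7=5: τ_7=2, arrival time A_7=14
draw d_8=7: τ_8=1, arrival time A_8=15
draw d_9=1: τ_9=2, arrival time A_9=17
draw d_10=4: τ_10=2, arrival time A_10=19
draw d_11=6: τ_11=4, arrival time A_11=23
draw d_12=5: τ_12=2, arrival time A_12=25
draw d_13=5: τ_13=2, arrival time A_13=27
N_t over t=0..13: 0:0 1:0 2:0 3:0 4:1 5:2 6:2 7:3 8:4 9:4 10:5 11:5 12:6 13:6


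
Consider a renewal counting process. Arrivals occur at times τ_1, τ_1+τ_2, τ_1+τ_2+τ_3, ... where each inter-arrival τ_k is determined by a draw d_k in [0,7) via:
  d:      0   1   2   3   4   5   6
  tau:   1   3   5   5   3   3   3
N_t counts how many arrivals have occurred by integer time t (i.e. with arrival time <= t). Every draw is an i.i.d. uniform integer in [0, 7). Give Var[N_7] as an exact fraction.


Inter-arrival values over d=0..6: [1, 3, 5, 5, 3, 3, 3]
Each d has probability 1/7, so the pmf of τ is: f(1) = 1/7, f(3) = 4/7, f(5) = 2/7
Let p_n(j) = P(N_n = j), with p_0 = [1]. Condition on τ_1: p_n(0) = P(τ > n), and for j >= 1, p_n(j) = Σ_{k<=n} f(k)·p_{n−k}(j−1)
p_1 = [6/7, 1/7]  (j = 0..1)
p_2 = [6/7, 6/49, 1/49]  (j = 0..2)
p_3 = [2/7, 34/49, 6/343, 1/343]  (j = 0..3)
p_4 = [2/7, 26/49, 62/343, 6/2401, 1/2401]  (j = 0..4)
p_5 = [0, 40/49, 50/343, 90/2401, 6/16807, 1/16807]  (j = 0..5)
p_6 = [0, 20/49, 190/343, 74/2401, 118/16807, 6/117649, 1/117649]  (j = 0..6)
p_7 = [0, 20/49, 136/343, 452/2401, 2/343, 146/117649, 6/823543, 1/823543]  (j = 0..7)
E[N_7] = Σ j·p_7(j) = 1478681/823543;  E[N_7²] = Σ j²·p_7(j) = 3140255/823543
Var[N_7] = 3140255/823543 − (1478681/823543)² = 399637523704/678223072849

399637523704/678223072849


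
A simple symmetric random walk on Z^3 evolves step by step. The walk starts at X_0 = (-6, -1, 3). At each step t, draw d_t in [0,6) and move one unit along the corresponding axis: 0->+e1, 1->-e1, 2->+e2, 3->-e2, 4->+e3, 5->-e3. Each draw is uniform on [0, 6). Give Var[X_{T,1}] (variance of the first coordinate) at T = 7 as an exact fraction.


Outcome values over d=0..5: [1, -1, 0, 0, 0, 0]
Σy = 0, Σy² = 2, M = 6
μ = 0/6 = 0,  σ² = 2/6 − (0)² = 1/3
Independent increments: Var[X_7] = 7·σ² = 7·(1/3) = 7/3

7/3


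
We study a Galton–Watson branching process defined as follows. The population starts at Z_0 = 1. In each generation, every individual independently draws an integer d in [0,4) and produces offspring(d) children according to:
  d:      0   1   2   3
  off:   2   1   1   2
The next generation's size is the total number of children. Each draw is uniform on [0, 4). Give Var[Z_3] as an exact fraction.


171/64

Outcome values over d=0..3: [2, 1, 1, 2]
Σy = 6, Σy² = 10, M = 4
μ = 6/4 = 3/2,  σ² = 10/4 − (3/2)² = 1/4
V_0 = 0, E_0 = 1
V_1 = 1/4·E_0 + (3/2)²·V_0 = 1/4;  E_1 = 3/2
V_2 = 1/4·E_1 + (3/2)²·V_1 = 15/16;  E_2 = 9/4
V_3 = 1/4·E_2 + (3/2)²·V_2 = 171/64;  E_3 = 27/8


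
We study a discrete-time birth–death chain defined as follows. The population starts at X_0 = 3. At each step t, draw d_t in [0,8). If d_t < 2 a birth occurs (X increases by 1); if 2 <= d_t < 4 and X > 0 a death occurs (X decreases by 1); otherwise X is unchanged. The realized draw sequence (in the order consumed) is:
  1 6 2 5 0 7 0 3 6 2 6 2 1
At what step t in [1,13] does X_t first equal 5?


t=0: X=3, d=1 → birth, X_1=4
t=1: X=4, d=6 → hold, X_2=4
t=2: X=4, d=2 → death, X_3=3
t=3: X=3, d=5 → hold, X_4=3
t=4: X=3, d=0 → birth, X_5=4
t=5: X=4, d=7 → hold, X_6=4
t=6: X=4, d=0 → birth, X_7=5
t=7: X=5, d=3 → death, X_8=4
t=8: X=4, d=6 → hold, X_9=4
t=9: X=4, d=2 → death, X_10=3
t=10: X=3, d=6 → hold, X_11=3
t=11: X=3, d=2 → death, X_12=2
t=12: X=2, d=1 → birth, X_13=3

7


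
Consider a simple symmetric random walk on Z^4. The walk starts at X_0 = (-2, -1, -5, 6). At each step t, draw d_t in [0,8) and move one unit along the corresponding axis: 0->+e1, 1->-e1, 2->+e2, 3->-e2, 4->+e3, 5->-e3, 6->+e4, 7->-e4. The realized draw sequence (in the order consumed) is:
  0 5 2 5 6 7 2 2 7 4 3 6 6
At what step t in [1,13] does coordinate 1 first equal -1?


t=0: X=(-2, -1, -5, 6), d=0 → +e1, X_1=(-1, -1, -5, 6)
t=1: X=(-1, -1, -5, 6), d=5 → -e3, X_2=(-1, -1, -6, 6)
t=2: X=(-1, -1, -6, 6), d=2 → +e2, X_3=(-1, 0, -6, 6)
t=3: X=(-1, 0, -6, 6), d=5 → -e3, X_4=(-1, 0, -7, 6)
t=4: X=(-1, 0, -7, 6), d=6 → +e4, X_5=(-1, 0, -7, 7)
t=5: X=(-1, 0, -7, 7), d=7 → -e4, X_6=(-1, 0, -7, 6)
t=6: X=(-1, 0, -7, 6), d=2 → +e2, X_7=(-1, 1, -7, 6)
t=7: X=(-1, 1, -7, 6), d=2 → +e2, X_8=(-1, 2, -7, 6)
t=8: X=(-1, 2, -7, 6), d=7 → -e4, X_9=(-1, 2, -7, 5)
t=9: X=(-1, 2, -7, 5), d=4 → +e3, X_10=(-1, 2, -6, 5)
t=10: X=(-1, 2, -6, 5), d=3 → -e2, X_11=(-1, 1, -6, 5)
t=11: X=(-1, 1, -6, 5), d=6 → +e4, X_12=(-1, 1, -6, 6)
t=12: X=(-1, 1, -6, 6), d=6 → +e4, X_13=(-1, 1, -6, 7)

1


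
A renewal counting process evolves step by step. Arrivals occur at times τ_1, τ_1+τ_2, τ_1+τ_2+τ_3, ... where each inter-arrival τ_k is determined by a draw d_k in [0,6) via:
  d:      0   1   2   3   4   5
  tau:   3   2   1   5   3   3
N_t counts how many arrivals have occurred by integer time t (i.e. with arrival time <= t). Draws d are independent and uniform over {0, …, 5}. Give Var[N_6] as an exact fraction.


1011041999/2176782336

Inter-arrival values over d=0..5: [3, 2, 1, 5, 3, 3]
Each d has probability 1/6, so the pmf of τ is: f(1) = 1/6, f(2) = 1/6, f(3) = 1/2, f(5) = 1/6
Let p_n(j) = P(N_n = j), with p_0 = [1]. Condition on τ_1: p_n(0) = P(τ > n), and for j >= 1, p_n(j) = Σ_{k<=n} f(k)·p_{n−k}(j−1)
p_1 = [5/6, 1/6]  (j = 0..1)
p_2 = [2/3, 11/36, 1/36]  (j = 0..2)
p_3 = [1/6, 3/4, 17/216, 1/216]  (j = 0..3)
p_4 = [1/6, 5/9, 7/27, 23/1296, 1/1296]  (j = 0..4)
p_5 = [0, 5/9, 10/27, 91/1296, 29/7776, 1/7776]  (j = 0..5)
p_6 = [0, 1/4, 127/216, 187/1296, 11/648, 35/46656, 1/46656]  (j = 0..6)
E[N_6] = Σ j·p_6(j) = 90073/46656;  E[N_6²] = Σ j²·p_6(j) = 195563/46656
Var[N_6] = 195563/46656 − (90073/46656)² = 1011041999/2176782336


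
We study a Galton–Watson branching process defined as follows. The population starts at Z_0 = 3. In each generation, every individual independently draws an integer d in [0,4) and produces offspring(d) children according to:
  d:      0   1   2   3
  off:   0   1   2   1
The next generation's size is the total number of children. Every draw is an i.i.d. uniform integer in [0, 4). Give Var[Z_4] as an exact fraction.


6

Outcome values over d=0..3: [0, 1, 2, 1]
Σy = 4, Σy² = 6, M = 4
μ = 4/4 = 1,  σ² = 6/4 − (1)² = 1/2
V_0 = 0, E_0 = 3
V_1 = 1/2·E_0 + (1)²·V_0 = 3/2;  E_1 = 3
V_2 = 1/2·E_1 + (1)²·V_1 = 3;  E_2 = 3
V_3 = 1/2·E_2 + (1)²·V_2 = 9/2;  E_3 = 3
V_4 = 1/2·E_3 + (1)²·V_3 = 6;  E_4 = 3


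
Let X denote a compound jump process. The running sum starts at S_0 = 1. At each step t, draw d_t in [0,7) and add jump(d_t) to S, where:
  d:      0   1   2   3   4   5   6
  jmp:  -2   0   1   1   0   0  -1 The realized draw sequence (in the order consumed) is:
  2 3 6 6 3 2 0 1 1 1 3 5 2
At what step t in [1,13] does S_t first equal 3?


2

t=0: S=1, d=2, jump=1, S_1=2
t=1: S=2, d=3, jump=1, S_2=3
t=2: S=3, d=6, jump=-1, S_3=2
t=3: S=2, d=6, jump=-1, S_4=1
t=4: S=1, d=3, jump=1, S_5=2
t=5: S=2, d=2, jump=1, S_6=3
t=6: S=3, d=0, jump=-2, S_7=1
t=7: S=1, d=1, jump=0, S_8=1
t=8: S=1, d=1, jump=0, S_9=1
t=9: S=1, d=1, jump=0, S_10=1
t=10: S=1, d=3, jump=1, S_11=2
t=11: S=2, d=5, jump=0, S_12=2
t=12: S=2, d=2, jump=1, S_13=3


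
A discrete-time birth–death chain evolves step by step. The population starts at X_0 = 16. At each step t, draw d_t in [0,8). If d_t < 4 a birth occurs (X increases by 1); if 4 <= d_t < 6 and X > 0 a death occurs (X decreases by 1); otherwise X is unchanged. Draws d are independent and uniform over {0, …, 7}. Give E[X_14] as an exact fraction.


X can drop by at most 1 per step and X_0 = 16 > T = 14, so X_t >= 16 − t >= 2 > 0 for every t <= 14: the floor at 0 (the 'and X > 0' condition) never binds. Hence X_14 = X_0 + Σ_{t<14} Y_t with i.i.d. increments Y_t = y(d_t) ∈ {+1, −1, 0}.
Outcome values over d=0..7: [1, 1, 1, 1, -1, -1, 0, 0]
Σy = 2, Σy² = 6, M = 8
μ = 2/8 = 1/4,  σ² = 6/8 − (1/4)² = 11/16
E[X_14] = 16 + 14·(1/4) = 39/2

39/2


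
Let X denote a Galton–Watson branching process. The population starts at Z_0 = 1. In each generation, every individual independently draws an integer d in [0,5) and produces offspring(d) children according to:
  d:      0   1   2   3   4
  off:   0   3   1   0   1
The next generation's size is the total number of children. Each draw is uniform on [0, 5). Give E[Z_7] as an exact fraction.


Outcome values over d=0..4: [0, 3, 1, 0, 1]
Σy = 5, Σy² = 11, M = 5
μ = 5/5 = 1,  σ² = 11/5 − (1)² = 6/5
E[Z_0] = 1
E[Z_1] = 1·E[Z_0] = 1
E[Z_2] = 1·E[Z_1] = 1
E[Z_3] = 1·E[Z_2] = 1
E[Z_4] = 1·E[Z_3] = 1
E[Z_5] = 1·E[Z_4] = 1
E[Z_6] = 1·E[Z_5] = 1
E[Z_7] = 1·E[Z_6] = 1

1


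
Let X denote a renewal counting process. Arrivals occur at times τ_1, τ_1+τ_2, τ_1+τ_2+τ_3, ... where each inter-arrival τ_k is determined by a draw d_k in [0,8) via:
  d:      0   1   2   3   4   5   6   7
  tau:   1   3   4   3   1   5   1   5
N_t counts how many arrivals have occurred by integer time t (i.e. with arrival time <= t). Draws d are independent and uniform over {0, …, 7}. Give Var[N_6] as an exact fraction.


55796649375/68719476736

Inter-arrival values over d=0..7: [1, 3, 4, 3, 1, 5, 1, 5]
Each d has probability 1/8, so the pmf of τ is: f(1) = 3/8, f(3) = 1/4, f(4) = 1/8, f(5) = 1/4
Let p_n(j) = P(N_n = j), with p_0 = [1]. Condition on τ_1: p_n(0) = P(τ > n), and for j >= 1, p_n(j) = Σ_{k<=n} f(k)·p_{n−k}(j−1)
p_1 = [5/8, 3/8]  (j = 0..1)
p_2 = [5/8, 15/64, 9/64]  (j = 0..2)
p_3 = [3/8, 31/64, 45/512, 27/512]  (j = 0..3)
p_4 = [1/4, 27/64, 141/512, 135/4096, 81/4096]  (j = 0..4)
p_5 = [0, 37/64, 135/512, 567/4096, 405/32768, 243/32768]  (j = 0..5)
p_6 = [0, 21/64, 59/128, 567/4096, 2133/32768, 1215/262144, 729/262144]  (j = 0..6)
E[N_6] = Σ j·p_6(j) = 515249/262144;  E[N_6²] = Σ j²·p_6(j) = 1225579/262144
Var[N_6] = 1225579/262144 − (515249/262144)² = 55796649375/68719476736


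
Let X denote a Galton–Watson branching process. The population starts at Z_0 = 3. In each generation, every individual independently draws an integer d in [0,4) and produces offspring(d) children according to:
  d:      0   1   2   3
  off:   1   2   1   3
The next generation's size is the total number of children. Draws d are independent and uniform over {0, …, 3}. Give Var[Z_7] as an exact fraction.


1044575941101/268435456

Outcome values over d=0..3: [1, 2, 1, 3]
Σy = 7, Σy² = 15, M = 4
μ = 7/4 = 7/4,  σ² = 15/4 − (7/4)² = 11/16
V_0 = 0, E_0 = 3
V_1 = 11/16·E_0 + (7/4)²·V_0 = 33/16;  E_1 = 21/4
V_2 = 11/16·E_1 + (7/4)²·V_1 = 2541/256;  E_2 = 147/16
V_3 = 11/16·E_2 + (7/4)²·V_2 = 150381/4096;  E_3 = 1029/64
V_4 = 11/16·E_3 + (7/4)²·V_3 = 8093085/65536;  E_4 = 7203/256
V_5 = 11/16·E_4 + (7/4)²·V_4 = 416844813/1048576;  E_5 = 50421/1024
V_6 = 11/16·E_5 + (7/4)²·V_5 = 20993337981/16777216;  E_6 = 352947/4096
V_7 = 11/16·E_6 + (7/4)²·V_6 = 1044575941101/268435456;  E_7 = 2470629/16384


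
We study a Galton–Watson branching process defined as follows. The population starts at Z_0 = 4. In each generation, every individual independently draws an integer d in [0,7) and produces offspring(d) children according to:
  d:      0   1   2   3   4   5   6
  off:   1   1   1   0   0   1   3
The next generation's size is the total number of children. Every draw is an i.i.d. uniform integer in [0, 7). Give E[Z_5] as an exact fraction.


4

Outcome values over d=0..6: [1, 1, 1, 0, 0, 1, 3]
Σy = 7, Σy² = 13, M = 7
μ = 7/7 = 1,  σ² = 13/7 − (1)² = 6/7
E[Z_0] = 4
E[Z_1] = 1·E[Z_0] = 4
E[Z_2] = 1·E[Z_1] = 4
E[Z_3] = 1·E[Z_2] = 4
E[Z_4] = 1·E[Z_3] = 4
E[Z_5] = 1·E[Z_4] = 4


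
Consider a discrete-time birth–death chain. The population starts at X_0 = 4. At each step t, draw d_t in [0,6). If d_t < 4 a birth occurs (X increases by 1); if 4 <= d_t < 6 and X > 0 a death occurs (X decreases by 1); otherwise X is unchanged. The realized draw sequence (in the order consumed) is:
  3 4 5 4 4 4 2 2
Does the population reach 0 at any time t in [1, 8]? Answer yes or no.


yes

t=0: X=4, d=3 → birth, X_1=5
t=1: X=5, d=4 → death, X_2=4
t=2: X=4, d=5 → death, X_3=3
t=3: X=3, d=4 → death, X_4=2
t=4: X=2, d=4 → death, X_5=1
t=5: X=1, d=4 → death, X_6=0
t=6: X=0, d=2 → birth, X_7=1
t=7: X=1, d=2 → birth, X_8=2


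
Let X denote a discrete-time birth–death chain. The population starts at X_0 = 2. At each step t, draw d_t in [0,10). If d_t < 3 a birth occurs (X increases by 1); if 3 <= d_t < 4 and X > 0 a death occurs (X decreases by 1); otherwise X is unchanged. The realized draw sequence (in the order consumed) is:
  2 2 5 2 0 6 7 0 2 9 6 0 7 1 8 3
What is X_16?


t=0: X=2, d=2 → birth, X_1=3
t=1: X=3, d=2 → birth, X_2=4
t=2: X=4, d=5 → hold, X_3=4
t=3: X=4, d=2 → birth, X_4=5
t=4: X=5, d=0 → birth, X_5=6
t=5: X=6, d=6 → hold, X_6=6
t=6: X=6, d=7 → hold, X_7=6
t=7: X=6, d=0 → birth, X_8=7
t=8: X=7, d=2 → birth, X_9=8
t=9: X=8, d=9 → hold, X_10=8
t=10: X=8, d=6 → hold, X_11=8
t=11: X=8, d=0 → birth, X_12=9
t=12: X=9, d=7 → hold, X_13=9
t=13: X=9, d=1 → birth, X_14=10
t=14: X=10, d=8 → hold, X_15=10
t=15: X=10, d=3 → death, X_16=9

9


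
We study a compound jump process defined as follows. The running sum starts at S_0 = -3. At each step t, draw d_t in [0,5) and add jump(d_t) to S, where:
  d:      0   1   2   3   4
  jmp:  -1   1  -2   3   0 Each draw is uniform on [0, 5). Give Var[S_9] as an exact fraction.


Outcome values over d=0..4: [-1, 1, -2, 3, 0]
Σy = 1, Σy² = 15, M = 5
μ = 1/5 = 1/5,  σ² = 15/5 − (1/5)² = 74/25
Independent increments: Var[S_9] = 9·σ² = 9·(74/25) = 666/25

666/25


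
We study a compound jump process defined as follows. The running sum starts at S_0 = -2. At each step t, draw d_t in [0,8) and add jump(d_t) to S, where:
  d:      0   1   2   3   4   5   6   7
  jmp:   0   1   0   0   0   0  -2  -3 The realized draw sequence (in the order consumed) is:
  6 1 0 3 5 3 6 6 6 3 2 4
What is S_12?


t=0: S=-2, d=6, jump=-2, S_1=-4
t=1: S=-4, d=1, jump=1, S_2=-3
t=2: S=-3, d=0, jump=0, S_3=-3
t=3: S=-3, d=3, jump=0, S_4=-3
t=4: S=-3, d=5, jump=0, S_5=-3
t=5: S=-3, d=3, jump=0, S_6=-3
t=6: S=-3, d=6, jump=-2, S_7=-5
t=7: S=-5, d=6, jump=-2, S_8=-7
t=8: S=-7, d=6, jump=-2, S_9=-9
t=9: S=-9, d=3, jump=0, S_10=-9
t=10: S=-9, d=2, jump=0, S_11=-9
t=11: S=-9, d=4, jump=0, S_12=-9

-9


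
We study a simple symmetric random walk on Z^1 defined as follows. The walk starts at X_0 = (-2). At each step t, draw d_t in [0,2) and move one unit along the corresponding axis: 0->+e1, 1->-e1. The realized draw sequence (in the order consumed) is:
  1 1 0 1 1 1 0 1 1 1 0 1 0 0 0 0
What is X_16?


(-4)

t=0: X=(-2), d=1 → -e1, X_1=(-3)
t=1: X=(-3), d=1 → -e1, X_2=(-4)
t=2: X=(-4), d=0 → +e1, X_3=(-3)
t=3: X=(-3), d=1 → -e1, X_4=(-4)
t=4: X=(-4), d=1 → -e1, X_5=(-5)
t=5: X=(-5), d=1 → -e1, X_6=(-6)
t=6: X=(-6), d=0 → +e1, X_7=(-5)
t=7: X=(-5), d=1 → -e1, X_8=(-6)
t=8: X=(-6), d=1 → -e1, X_9=(-7)
t=9: X=(-7), d=1 → -e1, X_10=(-8)
t=10: X=(-8), d=0 → +e1, X_11=(-7)
t=11: X=(-7), d=1 → -e1, X_12=(-8)
t=12: X=(-8), d=0 → +e1, X_13=(-7)
t=13: X=(-7), d=0 → +e1, X_14=(-6)
t=14: X=(-6), d=0 → +e1, X_15=(-5)
t=15: X=(-5), d=0 → +e1, X_16=(-4)


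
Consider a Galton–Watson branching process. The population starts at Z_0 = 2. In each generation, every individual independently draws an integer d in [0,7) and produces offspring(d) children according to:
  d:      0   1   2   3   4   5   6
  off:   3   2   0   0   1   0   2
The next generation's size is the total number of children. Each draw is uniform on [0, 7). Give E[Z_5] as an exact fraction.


65536/16807

Outcome values over d=0..6: [3, 2, 0, 0, 1, 0, 2]
Σy = 8, Σy² = 18, M = 7
μ = 8/7 = 8/7,  σ² = 18/7 − (8/7)² = 62/49
E[Z_0] = 2
E[Z_1] = 8/7·E[Z_0] = 16/7
E[Z_2] = 8/7·E[Z_1] = 128/49
E[Z_3] = 8/7·E[Z_2] = 1024/343
E[Z_4] = 8/7·E[Z_3] = 8192/2401
E[Z_5] = 8/7·E[Z_4] = 65536/16807


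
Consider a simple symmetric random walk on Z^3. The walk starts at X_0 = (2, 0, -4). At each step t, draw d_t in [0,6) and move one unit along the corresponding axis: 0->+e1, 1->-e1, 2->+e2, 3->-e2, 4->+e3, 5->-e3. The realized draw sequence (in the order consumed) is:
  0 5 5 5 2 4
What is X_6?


(3, 1, -6)

t=0: X=(2, 0, -4), d=0 → +e1, X_1=(3, 0, -4)
t=1: X=(3, 0, -4), d=5 → -e3, X_2=(3, 0, -5)
t=2: X=(3, 0, -5), d=5 → -e3, X_3=(3, 0, -6)
t=3: X=(3, 0, -6), d=5 → -e3, X_4=(3, 0, -7)
t=4: X=(3, 0, -7), d=2 → +e2, X_5=(3, 1, -7)
t=5: X=(3, 1, -7), d=4 → +e3, X_6=(3, 1, -6)


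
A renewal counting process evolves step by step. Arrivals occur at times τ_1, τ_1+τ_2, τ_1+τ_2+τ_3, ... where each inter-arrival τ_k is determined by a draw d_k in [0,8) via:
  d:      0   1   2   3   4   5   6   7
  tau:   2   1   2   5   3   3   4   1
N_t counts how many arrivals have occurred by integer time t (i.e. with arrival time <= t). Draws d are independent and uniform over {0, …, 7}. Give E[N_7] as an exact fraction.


40621/16384

Inter-arrival values over d=0..7: [2, 1, 2, 5, 3, 3, 4, 1]
Each d has probability 1/8, so the pmf of τ is: f(1) = 1/4, f(2) = 1/4, f(3) = 1/4, f(4) = 1/8, f(5) = 1/8
Renewal equation for m(n) = E[N_n]: condition on τ_1 = k (if k <= n, one arrival plus a fresh copy on the remaining n−k steps): m(n) = F(n) + Σ_{k<=n} f(k)·m(n−k), where F(n) = P(τ <= n) and m(0) = 0
m(1) = F(1) = 1/4
m(2) = F(2) + f(1)·m(1) = 1/2 + 1/4·1/4 = 9/16
m(3) = F(3) + f(1)·m(2) + f(2)·m(1) = 3/4 + 1/4·9/16 + 1/4·1/4 = 61/64
m(4) = F(4) + f(1)·m(3) + f(2)·m(2) + f(3)·m(1) = 7/8 + 1/4·61/64 + 1/4·9/16 + 1/4·1/4 = 337/256
m(5) = F(5) + f(1)·m(4) + f(2)·m(3) + f(3)·m(2) + f(4)·m(1) = 1 + 1/4·337/256 + 1/4·61/64 + 1/4·9/16 + 1/8·1/4 = 1781/1024
m(6) = F(6) + f(1)·m(5) + f(2)·m(4) + f(3)·m(3) + f(4)·m(2) + f(5)·m(1) = 1 + 1/4·1781/1024 + 1/4·337/256 + 1/4·61/64 + 1/8·9/16 + 1/8·1/4 = 8617/4096
m(7) = F(7) + f(1)·m(6) + f(2)·m(5) + f(3)·m(4) + f(4)·m(3) + f(5)·m(2) = 1 + 1/4·8617/4096 + 1/4·1781/1024 + 1/4·337/256 + 1/8·61/64 + 1/8·9/16 = 40621/16384
E[N_7] = m(7) = 40621/16384


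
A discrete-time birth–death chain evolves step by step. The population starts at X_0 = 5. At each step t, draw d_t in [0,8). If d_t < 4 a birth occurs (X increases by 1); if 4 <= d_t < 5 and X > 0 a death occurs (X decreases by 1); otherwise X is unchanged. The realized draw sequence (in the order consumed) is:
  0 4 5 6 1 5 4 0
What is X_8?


6

t=0: X=5, d=0 → birth, X_1=6
t=1: X=6, d=4 → death, X_2=5
t=2: X=5, d=5 → hold, X_3=5
t=3: X=5, d=6 → hold, X_4=5
t=4: X=5, d=1 → birth, X_5=6
t=5: X=6, d=5 → hold, X_6=6
t=6: X=6, d=4 → death, X_7=5
t=7: X=5, d=0 → birth, X_8=6


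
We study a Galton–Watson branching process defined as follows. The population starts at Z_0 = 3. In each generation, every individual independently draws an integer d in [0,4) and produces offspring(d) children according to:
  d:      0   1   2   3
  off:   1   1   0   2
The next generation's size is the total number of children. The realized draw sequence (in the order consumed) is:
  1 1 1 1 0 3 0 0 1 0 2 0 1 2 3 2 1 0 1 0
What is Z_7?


gen 0: Z_0=3, draws=[1, 1, 1], offspring=[1, 1, 1], Z_1=3
gen 1: Z_1=3, draws=[1, 0, 3], offspring=[1, 1, 2], Z_2=4
gen 2: Z_2=4, draws=[0, 0, 1, 0], offspring=[1, 1, 1, 1], Z_3=4
gen 3: Z_3=4, draws=[2, 0, 1, 2], offspring=[0, 1, 1, 0], Z_4=2
gen 4: Z_4=2, draws=[3, 2], offspring=[2, 0], Z_5=2
gen 5: Z_5=2, draws=[1, 0], offspring=[1, 1], Z_6=2
gen 6: Z_6=2, draws=[1, 0], offspring=[1, 1], Z_7=2

2


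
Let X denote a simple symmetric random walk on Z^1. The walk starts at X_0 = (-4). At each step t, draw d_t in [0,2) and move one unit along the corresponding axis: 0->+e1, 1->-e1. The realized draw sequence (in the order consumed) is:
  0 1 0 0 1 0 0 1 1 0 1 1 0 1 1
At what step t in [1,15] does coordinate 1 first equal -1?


7

t=0: X=(-4), d=0 → +e1, X_1=(-3)
t=1: X=(-3), d=1 → -e1, X_2=(-4)
t=2: X=(-4), d=0 → +e1, X_3=(-3)
t=3: X=(-3), d=0 → +e1, X_4=(-2)
t=4: X=(-2), d=1 → -e1, X_5=(-3)
t=5: X=(-3), d=0 → +e1, X_6=(-2)
t=6: X=(-2), d=0 → +e1, X_7=(-1)
t=7: X=(-1), d=1 → -e1, X_8=(-2)
t=8: X=(-2), d=1 → -e1, X_9=(-3)
t=9: X=(-3), d=0 → +e1, X_10=(-2)
t=10: X=(-2), d=1 → -e1, X_11=(-3)
t=11: X=(-3), d=1 → -e1, X_12=(-4)
t=12: X=(-4), d=0 → +e1, X_13=(-3)
t=13: X=(-3), d=1 → -e1, X_14=(-4)
t=14: X=(-4), d=1 → -e1, X_15=(-5)


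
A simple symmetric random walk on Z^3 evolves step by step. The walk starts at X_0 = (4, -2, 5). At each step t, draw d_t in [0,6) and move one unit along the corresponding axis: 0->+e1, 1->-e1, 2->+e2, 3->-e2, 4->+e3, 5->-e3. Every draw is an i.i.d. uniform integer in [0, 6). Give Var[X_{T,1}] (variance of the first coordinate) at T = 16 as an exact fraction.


Outcome values over d=0..5: [1, -1, 0, 0, 0, 0]
Σy = 0, Σy² = 2, M = 6
μ = 0/6 = 0,  σ² = 2/6 − (0)² = 1/3
Independent increments: Var[X_16] = 16·σ² = 16·(1/3) = 16/3

16/3


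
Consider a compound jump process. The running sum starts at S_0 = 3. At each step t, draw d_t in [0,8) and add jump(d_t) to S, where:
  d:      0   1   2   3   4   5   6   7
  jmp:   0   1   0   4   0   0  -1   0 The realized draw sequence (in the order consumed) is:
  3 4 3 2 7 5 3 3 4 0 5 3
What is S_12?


23

t=0: S=3, d=3, jump=4, S_1=7
t=1: S=7, d=4, jump=0, S_2=7
t=2: S=7, d=3, jump=4, S_3=11
t=3: S=11, d=2, jump=0, S_4=11
t=4: S=11, d=7, jump=0, S_5=11
t=5: S=11, d=5, jump=0, S_6=11
t=6: S=11, d=3, jump=4, S_7=15
t=7: S=15, d=3, jump=4, S_8=19
t=8: S=19, d=4, jump=0, S_9=19
t=9: S=19, d=0, jump=0, S_10=19
t=10: S=19, d=5, jump=0, S_11=19
t=11: S=19, d=3, jump=4, S_12=23


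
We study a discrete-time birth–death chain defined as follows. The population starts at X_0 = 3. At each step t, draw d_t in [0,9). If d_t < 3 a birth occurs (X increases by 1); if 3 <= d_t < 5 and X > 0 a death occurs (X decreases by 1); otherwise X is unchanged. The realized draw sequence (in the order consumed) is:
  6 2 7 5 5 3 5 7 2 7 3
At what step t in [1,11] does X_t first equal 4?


2

t=0: X=3, d=6 → hold, X_1=3
t=1: X=3, d=2 → birth, X_2=4
t=2: X=4, d=7 → hold, X_3=4
t=3: X=4, d=5 → hold, X_4=4
t=4: X=4, d=5 → hold, X_5=4
t=5: X=4, d=3 → death, X_6=3
t=6: X=3, d=5 → hold, X_7=3
t=7: X=3, d=7 → hold, X_8=3
t=8: X=3, d=2 → birth, X_9=4
t=9: X=4, d=7 → hold, X_10=4
t=10: X=4, d=3 → death, X_11=3


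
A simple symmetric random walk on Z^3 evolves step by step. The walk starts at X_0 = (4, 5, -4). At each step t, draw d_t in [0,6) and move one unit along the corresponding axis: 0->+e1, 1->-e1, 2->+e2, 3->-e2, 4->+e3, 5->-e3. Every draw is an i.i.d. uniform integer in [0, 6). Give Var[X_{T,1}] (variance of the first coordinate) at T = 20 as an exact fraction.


Outcome values over d=0..5: [1, -1, 0, 0, 0, 0]
Σy = 0, Σy² = 2, M = 6
μ = 0/6 = 0,  σ² = 2/6 − (0)² = 1/3
Independent increments: Var[X_20] = 20·σ² = 20·(1/3) = 20/3

20/3


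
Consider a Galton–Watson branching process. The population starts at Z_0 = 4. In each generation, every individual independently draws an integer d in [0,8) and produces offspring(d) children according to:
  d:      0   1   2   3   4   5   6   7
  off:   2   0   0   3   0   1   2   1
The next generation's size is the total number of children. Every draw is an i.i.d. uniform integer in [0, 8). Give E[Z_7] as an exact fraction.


Outcome values over d=0..7: [2, 0, 0, 3, 0, 1, 2, 1]
Σy = 9, Σy² = 19, M = 8
μ = 9/8 = 9/8,  σ² = 19/8 − (9/8)² = 71/64
E[Z_0] = 4
E[Z_1] = 9/8·E[Z_0] = 9/2
E[Z_2] = 9/8·E[Z_1] = 81/16
E[Z_3] = 9/8·E[Z_2] = 729/128
E[Z_4] = 9/8·E[Z_3] = 6561/1024
E[Z_5] = 9/8·E[Z_4] = 59049/8192
E[Z_6] = 9/8·E[Z_5] = 531441/65536
E[Z_7] = 9/8·E[Z_6] = 4782969/524288

4782969/524288


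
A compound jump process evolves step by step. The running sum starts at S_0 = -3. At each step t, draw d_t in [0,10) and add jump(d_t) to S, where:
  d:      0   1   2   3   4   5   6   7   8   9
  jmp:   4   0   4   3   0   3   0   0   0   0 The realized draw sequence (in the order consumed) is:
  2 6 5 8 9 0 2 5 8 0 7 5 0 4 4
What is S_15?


t=0: S=-3, d=2, jump=4, S_1=1
t=1: S=1, d=6, jump=0, S_2=1
t=2: S=1, d=5, jump=3, S_3=4
t=3: S=4, d=8, jump=0, S_4=4
t=4: S=4, d=9, jump=0, S_5=4
t=5: S=4, d=0, jump=4, S_6=8
t=6: S=8, d=2, jump=4, S_7=12
t=7: S=12, d=5, jump=3, S_8=15
t=8: S=15, d=8, jump=0, S_9=15
t=9: S=15, d=0, jump=4, S_10=19
t=10: S=19, d=7, jump=0, S_11=19
t=11: S=19, d=5, jump=3, S_12=22
t=12: S=22, d=0, jump=4, S_13=26
t=13: S=26, d=4, jump=0, S_14=26
t=14: S=26, d=4, jump=0, S_15=26

26


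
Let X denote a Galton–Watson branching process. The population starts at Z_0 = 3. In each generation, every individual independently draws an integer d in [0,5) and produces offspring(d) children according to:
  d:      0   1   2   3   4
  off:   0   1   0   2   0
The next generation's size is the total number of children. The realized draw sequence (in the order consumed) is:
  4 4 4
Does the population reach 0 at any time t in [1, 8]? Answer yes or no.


yes

gen 0: Z_0=3, draws=[4, 4, 4], offspring=[0, 0, 0], Z_1=0
gen 1: Z_1=0, draws=[], offspring=[], Z_2=0
gen 2: Z_2=0, draws=[], offspring=[], Z_3=0
gen 3: Z_3=0, draws=[], offspring=[], Z_4=0
gen 4: Z_4=0, draws=[], offspring=[], Z_5=0
gen 5: Z_5=0, draws=[], offspring=[], Z_6=0
gen 6: Z_6=0, draws=[], offspring=[], Z_7=0
gen 7: Z_7=0, draws=[], offspring=[], Z_8=0
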